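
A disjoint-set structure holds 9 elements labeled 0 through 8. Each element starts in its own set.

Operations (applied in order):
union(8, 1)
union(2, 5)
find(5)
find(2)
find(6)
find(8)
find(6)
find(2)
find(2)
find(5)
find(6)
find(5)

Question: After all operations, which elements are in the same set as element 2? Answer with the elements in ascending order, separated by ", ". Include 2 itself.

Step 1: union(8, 1) -> merged; set of 8 now {1, 8}
Step 2: union(2, 5) -> merged; set of 2 now {2, 5}
Step 3: find(5) -> no change; set of 5 is {2, 5}
Step 4: find(2) -> no change; set of 2 is {2, 5}
Step 5: find(6) -> no change; set of 6 is {6}
Step 6: find(8) -> no change; set of 8 is {1, 8}
Step 7: find(6) -> no change; set of 6 is {6}
Step 8: find(2) -> no change; set of 2 is {2, 5}
Step 9: find(2) -> no change; set of 2 is {2, 5}
Step 10: find(5) -> no change; set of 5 is {2, 5}
Step 11: find(6) -> no change; set of 6 is {6}
Step 12: find(5) -> no change; set of 5 is {2, 5}
Component of 2: {2, 5}

Answer: 2, 5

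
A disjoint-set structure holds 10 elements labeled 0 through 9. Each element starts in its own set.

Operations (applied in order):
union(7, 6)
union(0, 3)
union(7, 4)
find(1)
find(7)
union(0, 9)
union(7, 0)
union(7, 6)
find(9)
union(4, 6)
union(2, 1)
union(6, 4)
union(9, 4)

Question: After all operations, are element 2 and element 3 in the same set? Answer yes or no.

Step 1: union(7, 6) -> merged; set of 7 now {6, 7}
Step 2: union(0, 3) -> merged; set of 0 now {0, 3}
Step 3: union(7, 4) -> merged; set of 7 now {4, 6, 7}
Step 4: find(1) -> no change; set of 1 is {1}
Step 5: find(7) -> no change; set of 7 is {4, 6, 7}
Step 6: union(0, 9) -> merged; set of 0 now {0, 3, 9}
Step 7: union(7, 0) -> merged; set of 7 now {0, 3, 4, 6, 7, 9}
Step 8: union(7, 6) -> already same set; set of 7 now {0, 3, 4, 6, 7, 9}
Step 9: find(9) -> no change; set of 9 is {0, 3, 4, 6, 7, 9}
Step 10: union(4, 6) -> already same set; set of 4 now {0, 3, 4, 6, 7, 9}
Step 11: union(2, 1) -> merged; set of 2 now {1, 2}
Step 12: union(6, 4) -> already same set; set of 6 now {0, 3, 4, 6, 7, 9}
Step 13: union(9, 4) -> already same set; set of 9 now {0, 3, 4, 6, 7, 9}
Set of 2: {1, 2}; 3 is not a member.

Answer: no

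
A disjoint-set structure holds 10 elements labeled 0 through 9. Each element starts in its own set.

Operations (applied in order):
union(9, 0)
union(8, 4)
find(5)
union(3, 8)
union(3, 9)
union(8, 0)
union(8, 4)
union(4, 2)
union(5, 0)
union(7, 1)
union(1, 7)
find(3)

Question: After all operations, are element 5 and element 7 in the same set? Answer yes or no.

Step 1: union(9, 0) -> merged; set of 9 now {0, 9}
Step 2: union(8, 4) -> merged; set of 8 now {4, 8}
Step 3: find(5) -> no change; set of 5 is {5}
Step 4: union(3, 8) -> merged; set of 3 now {3, 4, 8}
Step 5: union(3, 9) -> merged; set of 3 now {0, 3, 4, 8, 9}
Step 6: union(8, 0) -> already same set; set of 8 now {0, 3, 4, 8, 9}
Step 7: union(8, 4) -> already same set; set of 8 now {0, 3, 4, 8, 9}
Step 8: union(4, 2) -> merged; set of 4 now {0, 2, 3, 4, 8, 9}
Step 9: union(5, 0) -> merged; set of 5 now {0, 2, 3, 4, 5, 8, 9}
Step 10: union(7, 1) -> merged; set of 7 now {1, 7}
Step 11: union(1, 7) -> already same set; set of 1 now {1, 7}
Step 12: find(3) -> no change; set of 3 is {0, 2, 3, 4, 5, 8, 9}
Set of 5: {0, 2, 3, 4, 5, 8, 9}; 7 is not a member.

Answer: no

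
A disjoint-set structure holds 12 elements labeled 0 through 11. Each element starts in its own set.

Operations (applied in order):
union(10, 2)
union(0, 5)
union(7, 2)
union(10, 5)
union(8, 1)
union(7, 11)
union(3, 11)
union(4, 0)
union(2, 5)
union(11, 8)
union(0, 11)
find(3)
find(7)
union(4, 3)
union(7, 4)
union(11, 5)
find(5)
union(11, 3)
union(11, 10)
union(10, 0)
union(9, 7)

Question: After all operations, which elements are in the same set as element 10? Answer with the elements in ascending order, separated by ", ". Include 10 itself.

Answer: 0, 1, 2, 3, 4, 5, 7, 8, 9, 10, 11

Derivation:
Step 1: union(10, 2) -> merged; set of 10 now {2, 10}
Step 2: union(0, 5) -> merged; set of 0 now {0, 5}
Step 3: union(7, 2) -> merged; set of 7 now {2, 7, 10}
Step 4: union(10, 5) -> merged; set of 10 now {0, 2, 5, 7, 10}
Step 5: union(8, 1) -> merged; set of 8 now {1, 8}
Step 6: union(7, 11) -> merged; set of 7 now {0, 2, 5, 7, 10, 11}
Step 7: union(3, 11) -> merged; set of 3 now {0, 2, 3, 5, 7, 10, 11}
Step 8: union(4, 0) -> merged; set of 4 now {0, 2, 3, 4, 5, 7, 10, 11}
Step 9: union(2, 5) -> already same set; set of 2 now {0, 2, 3, 4, 5, 7, 10, 11}
Step 10: union(11, 8) -> merged; set of 11 now {0, 1, 2, 3, 4, 5, 7, 8, 10, 11}
Step 11: union(0, 11) -> already same set; set of 0 now {0, 1, 2, 3, 4, 5, 7, 8, 10, 11}
Step 12: find(3) -> no change; set of 3 is {0, 1, 2, 3, 4, 5, 7, 8, 10, 11}
Step 13: find(7) -> no change; set of 7 is {0, 1, 2, 3, 4, 5, 7, 8, 10, 11}
Step 14: union(4, 3) -> already same set; set of 4 now {0, 1, 2, 3, 4, 5, 7, 8, 10, 11}
Step 15: union(7, 4) -> already same set; set of 7 now {0, 1, 2, 3, 4, 5, 7, 8, 10, 11}
Step 16: union(11, 5) -> already same set; set of 11 now {0, 1, 2, 3, 4, 5, 7, 8, 10, 11}
Step 17: find(5) -> no change; set of 5 is {0, 1, 2, 3, 4, 5, 7, 8, 10, 11}
Step 18: union(11, 3) -> already same set; set of 11 now {0, 1, 2, 3, 4, 5, 7, 8, 10, 11}
Step 19: union(11, 10) -> already same set; set of 11 now {0, 1, 2, 3, 4, 5, 7, 8, 10, 11}
Step 20: union(10, 0) -> already same set; set of 10 now {0, 1, 2, 3, 4, 5, 7, 8, 10, 11}
Step 21: union(9, 7) -> merged; set of 9 now {0, 1, 2, 3, 4, 5, 7, 8, 9, 10, 11}
Component of 10: {0, 1, 2, 3, 4, 5, 7, 8, 9, 10, 11}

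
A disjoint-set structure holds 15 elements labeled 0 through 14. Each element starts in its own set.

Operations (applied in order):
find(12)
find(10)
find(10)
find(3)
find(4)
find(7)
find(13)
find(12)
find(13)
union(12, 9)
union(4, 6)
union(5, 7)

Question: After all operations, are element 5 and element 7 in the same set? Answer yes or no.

Answer: yes

Derivation:
Step 1: find(12) -> no change; set of 12 is {12}
Step 2: find(10) -> no change; set of 10 is {10}
Step 3: find(10) -> no change; set of 10 is {10}
Step 4: find(3) -> no change; set of 3 is {3}
Step 5: find(4) -> no change; set of 4 is {4}
Step 6: find(7) -> no change; set of 7 is {7}
Step 7: find(13) -> no change; set of 13 is {13}
Step 8: find(12) -> no change; set of 12 is {12}
Step 9: find(13) -> no change; set of 13 is {13}
Step 10: union(12, 9) -> merged; set of 12 now {9, 12}
Step 11: union(4, 6) -> merged; set of 4 now {4, 6}
Step 12: union(5, 7) -> merged; set of 5 now {5, 7}
Set of 5: {5, 7}; 7 is a member.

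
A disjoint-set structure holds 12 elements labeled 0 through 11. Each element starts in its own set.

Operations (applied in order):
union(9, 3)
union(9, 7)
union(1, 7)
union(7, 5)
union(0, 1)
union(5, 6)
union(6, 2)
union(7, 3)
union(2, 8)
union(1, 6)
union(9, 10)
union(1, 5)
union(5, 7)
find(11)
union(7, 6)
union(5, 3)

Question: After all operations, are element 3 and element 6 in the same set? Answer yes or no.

Answer: yes

Derivation:
Step 1: union(9, 3) -> merged; set of 9 now {3, 9}
Step 2: union(9, 7) -> merged; set of 9 now {3, 7, 9}
Step 3: union(1, 7) -> merged; set of 1 now {1, 3, 7, 9}
Step 4: union(7, 5) -> merged; set of 7 now {1, 3, 5, 7, 9}
Step 5: union(0, 1) -> merged; set of 0 now {0, 1, 3, 5, 7, 9}
Step 6: union(5, 6) -> merged; set of 5 now {0, 1, 3, 5, 6, 7, 9}
Step 7: union(6, 2) -> merged; set of 6 now {0, 1, 2, 3, 5, 6, 7, 9}
Step 8: union(7, 3) -> already same set; set of 7 now {0, 1, 2, 3, 5, 6, 7, 9}
Step 9: union(2, 8) -> merged; set of 2 now {0, 1, 2, 3, 5, 6, 7, 8, 9}
Step 10: union(1, 6) -> already same set; set of 1 now {0, 1, 2, 3, 5, 6, 7, 8, 9}
Step 11: union(9, 10) -> merged; set of 9 now {0, 1, 2, 3, 5, 6, 7, 8, 9, 10}
Step 12: union(1, 5) -> already same set; set of 1 now {0, 1, 2, 3, 5, 6, 7, 8, 9, 10}
Step 13: union(5, 7) -> already same set; set of 5 now {0, 1, 2, 3, 5, 6, 7, 8, 9, 10}
Step 14: find(11) -> no change; set of 11 is {11}
Step 15: union(7, 6) -> already same set; set of 7 now {0, 1, 2, 3, 5, 6, 7, 8, 9, 10}
Step 16: union(5, 3) -> already same set; set of 5 now {0, 1, 2, 3, 5, 6, 7, 8, 9, 10}
Set of 3: {0, 1, 2, 3, 5, 6, 7, 8, 9, 10}; 6 is a member.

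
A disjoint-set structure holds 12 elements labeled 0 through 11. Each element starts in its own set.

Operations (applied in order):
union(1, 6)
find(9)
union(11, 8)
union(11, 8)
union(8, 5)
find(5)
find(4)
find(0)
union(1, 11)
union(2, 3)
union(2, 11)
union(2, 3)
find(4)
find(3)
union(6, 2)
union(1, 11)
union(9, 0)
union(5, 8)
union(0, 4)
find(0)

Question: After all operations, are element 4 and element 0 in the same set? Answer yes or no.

Step 1: union(1, 6) -> merged; set of 1 now {1, 6}
Step 2: find(9) -> no change; set of 9 is {9}
Step 3: union(11, 8) -> merged; set of 11 now {8, 11}
Step 4: union(11, 8) -> already same set; set of 11 now {8, 11}
Step 5: union(8, 5) -> merged; set of 8 now {5, 8, 11}
Step 6: find(5) -> no change; set of 5 is {5, 8, 11}
Step 7: find(4) -> no change; set of 4 is {4}
Step 8: find(0) -> no change; set of 0 is {0}
Step 9: union(1, 11) -> merged; set of 1 now {1, 5, 6, 8, 11}
Step 10: union(2, 3) -> merged; set of 2 now {2, 3}
Step 11: union(2, 11) -> merged; set of 2 now {1, 2, 3, 5, 6, 8, 11}
Step 12: union(2, 3) -> already same set; set of 2 now {1, 2, 3, 5, 6, 8, 11}
Step 13: find(4) -> no change; set of 4 is {4}
Step 14: find(3) -> no change; set of 3 is {1, 2, 3, 5, 6, 8, 11}
Step 15: union(6, 2) -> already same set; set of 6 now {1, 2, 3, 5, 6, 8, 11}
Step 16: union(1, 11) -> already same set; set of 1 now {1, 2, 3, 5, 6, 8, 11}
Step 17: union(9, 0) -> merged; set of 9 now {0, 9}
Step 18: union(5, 8) -> already same set; set of 5 now {1, 2, 3, 5, 6, 8, 11}
Step 19: union(0, 4) -> merged; set of 0 now {0, 4, 9}
Step 20: find(0) -> no change; set of 0 is {0, 4, 9}
Set of 4: {0, 4, 9}; 0 is a member.

Answer: yes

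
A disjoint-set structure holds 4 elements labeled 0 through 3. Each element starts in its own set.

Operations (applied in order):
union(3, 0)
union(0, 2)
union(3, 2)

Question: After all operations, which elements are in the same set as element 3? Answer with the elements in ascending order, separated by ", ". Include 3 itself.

Answer: 0, 2, 3

Derivation:
Step 1: union(3, 0) -> merged; set of 3 now {0, 3}
Step 2: union(0, 2) -> merged; set of 0 now {0, 2, 3}
Step 3: union(3, 2) -> already same set; set of 3 now {0, 2, 3}
Component of 3: {0, 2, 3}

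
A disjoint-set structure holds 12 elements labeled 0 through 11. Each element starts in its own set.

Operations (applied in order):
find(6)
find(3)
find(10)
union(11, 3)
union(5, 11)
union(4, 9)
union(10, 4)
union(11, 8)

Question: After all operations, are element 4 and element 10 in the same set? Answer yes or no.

Step 1: find(6) -> no change; set of 6 is {6}
Step 2: find(3) -> no change; set of 3 is {3}
Step 3: find(10) -> no change; set of 10 is {10}
Step 4: union(11, 3) -> merged; set of 11 now {3, 11}
Step 5: union(5, 11) -> merged; set of 5 now {3, 5, 11}
Step 6: union(4, 9) -> merged; set of 4 now {4, 9}
Step 7: union(10, 4) -> merged; set of 10 now {4, 9, 10}
Step 8: union(11, 8) -> merged; set of 11 now {3, 5, 8, 11}
Set of 4: {4, 9, 10}; 10 is a member.

Answer: yes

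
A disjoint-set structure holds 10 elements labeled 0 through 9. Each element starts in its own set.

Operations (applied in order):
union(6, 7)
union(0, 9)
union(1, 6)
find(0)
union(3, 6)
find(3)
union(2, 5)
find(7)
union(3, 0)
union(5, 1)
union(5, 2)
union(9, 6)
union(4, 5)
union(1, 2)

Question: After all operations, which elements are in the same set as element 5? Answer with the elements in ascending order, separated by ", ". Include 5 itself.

Step 1: union(6, 7) -> merged; set of 6 now {6, 7}
Step 2: union(0, 9) -> merged; set of 0 now {0, 9}
Step 3: union(1, 6) -> merged; set of 1 now {1, 6, 7}
Step 4: find(0) -> no change; set of 0 is {0, 9}
Step 5: union(3, 6) -> merged; set of 3 now {1, 3, 6, 7}
Step 6: find(3) -> no change; set of 3 is {1, 3, 6, 7}
Step 7: union(2, 5) -> merged; set of 2 now {2, 5}
Step 8: find(7) -> no change; set of 7 is {1, 3, 6, 7}
Step 9: union(3, 0) -> merged; set of 3 now {0, 1, 3, 6, 7, 9}
Step 10: union(5, 1) -> merged; set of 5 now {0, 1, 2, 3, 5, 6, 7, 9}
Step 11: union(5, 2) -> already same set; set of 5 now {0, 1, 2, 3, 5, 6, 7, 9}
Step 12: union(9, 6) -> already same set; set of 9 now {0, 1, 2, 3, 5, 6, 7, 9}
Step 13: union(4, 5) -> merged; set of 4 now {0, 1, 2, 3, 4, 5, 6, 7, 9}
Step 14: union(1, 2) -> already same set; set of 1 now {0, 1, 2, 3, 4, 5, 6, 7, 9}
Component of 5: {0, 1, 2, 3, 4, 5, 6, 7, 9}

Answer: 0, 1, 2, 3, 4, 5, 6, 7, 9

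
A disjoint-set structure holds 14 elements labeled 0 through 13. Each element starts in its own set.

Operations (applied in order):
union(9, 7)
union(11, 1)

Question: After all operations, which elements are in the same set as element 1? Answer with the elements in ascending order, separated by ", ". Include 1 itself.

Step 1: union(9, 7) -> merged; set of 9 now {7, 9}
Step 2: union(11, 1) -> merged; set of 11 now {1, 11}
Component of 1: {1, 11}

Answer: 1, 11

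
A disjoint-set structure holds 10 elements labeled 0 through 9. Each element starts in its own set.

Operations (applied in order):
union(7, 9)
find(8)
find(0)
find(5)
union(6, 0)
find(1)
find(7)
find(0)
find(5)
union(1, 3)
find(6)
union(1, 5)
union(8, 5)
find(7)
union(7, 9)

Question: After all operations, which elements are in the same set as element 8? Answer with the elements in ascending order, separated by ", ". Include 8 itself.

Answer: 1, 3, 5, 8

Derivation:
Step 1: union(7, 9) -> merged; set of 7 now {7, 9}
Step 2: find(8) -> no change; set of 8 is {8}
Step 3: find(0) -> no change; set of 0 is {0}
Step 4: find(5) -> no change; set of 5 is {5}
Step 5: union(6, 0) -> merged; set of 6 now {0, 6}
Step 6: find(1) -> no change; set of 1 is {1}
Step 7: find(7) -> no change; set of 7 is {7, 9}
Step 8: find(0) -> no change; set of 0 is {0, 6}
Step 9: find(5) -> no change; set of 5 is {5}
Step 10: union(1, 3) -> merged; set of 1 now {1, 3}
Step 11: find(6) -> no change; set of 6 is {0, 6}
Step 12: union(1, 5) -> merged; set of 1 now {1, 3, 5}
Step 13: union(8, 5) -> merged; set of 8 now {1, 3, 5, 8}
Step 14: find(7) -> no change; set of 7 is {7, 9}
Step 15: union(7, 9) -> already same set; set of 7 now {7, 9}
Component of 8: {1, 3, 5, 8}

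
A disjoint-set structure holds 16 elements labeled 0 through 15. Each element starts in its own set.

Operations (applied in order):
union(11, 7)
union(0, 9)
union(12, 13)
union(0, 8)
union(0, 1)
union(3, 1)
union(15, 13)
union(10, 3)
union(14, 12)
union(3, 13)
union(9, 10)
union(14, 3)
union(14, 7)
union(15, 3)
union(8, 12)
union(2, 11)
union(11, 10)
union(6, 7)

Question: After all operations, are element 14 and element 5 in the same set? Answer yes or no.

Step 1: union(11, 7) -> merged; set of 11 now {7, 11}
Step 2: union(0, 9) -> merged; set of 0 now {0, 9}
Step 3: union(12, 13) -> merged; set of 12 now {12, 13}
Step 4: union(0, 8) -> merged; set of 0 now {0, 8, 9}
Step 5: union(0, 1) -> merged; set of 0 now {0, 1, 8, 9}
Step 6: union(3, 1) -> merged; set of 3 now {0, 1, 3, 8, 9}
Step 7: union(15, 13) -> merged; set of 15 now {12, 13, 15}
Step 8: union(10, 3) -> merged; set of 10 now {0, 1, 3, 8, 9, 10}
Step 9: union(14, 12) -> merged; set of 14 now {12, 13, 14, 15}
Step 10: union(3, 13) -> merged; set of 3 now {0, 1, 3, 8, 9, 10, 12, 13, 14, 15}
Step 11: union(9, 10) -> already same set; set of 9 now {0, 1, 3, 8, 9, 10, 12, 13, 14, 15}
Step 12: union(14, 3) -> already same set; set of 14 now {0, 1, 3, 8, 9, 10, 12, 13, 14, 15}
Step 13: union(14, 7) -> merged; set of 14 now {0, 1, 3, 7, 8, 9, 10, 11, 12, 13, 14, 15}
Step 14: union(15, 3) -> already same set; set of 15 now {0, 1, 3, 7, 8, 9, 10, 11, 12, 13, 14, 15}
Step 15: union(8, 12) -> already same set; set of 8 now {0, 1, 3, 7, 8, 9, 10, 11, 12, 13, 14, 15}
Step 16: union(2, 11) -> merged; set of 2 now {0, 1, 2, 3, 7, 8, 9, 10, 11, 12, 13, 14, 15}
Step 17: union(11, 10) -> already same set; set of 11 now {0, 1, 2, 3, 7, 8, 9, 10, 11, 12, 13, 14, 15}
Step 18: union(6, 7) -> merged; set of 6 now {0, 1, 2, 3, 6, 7, 8, 9, 10, 11, 12, 13, 14, 15}
Set of 14: {0, 1, 2, 3, 6, 7, 8, 9, 10, 11, 12, 13, 14, 15}; 5 is not a member.

Answer: no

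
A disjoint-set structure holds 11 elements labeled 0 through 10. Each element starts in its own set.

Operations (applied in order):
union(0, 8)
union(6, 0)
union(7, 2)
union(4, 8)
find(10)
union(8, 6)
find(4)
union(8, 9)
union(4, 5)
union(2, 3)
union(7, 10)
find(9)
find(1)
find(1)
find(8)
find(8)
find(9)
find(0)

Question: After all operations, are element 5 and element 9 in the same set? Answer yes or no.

Step 1: union(0, 8) -> merged; set of 0 now {0, 8}
Step 2: union(6, 0) -> merged; set of 6 now {0, 6, 8}
Step 3: union(7, 2) -> merged; set of 7 now {2, 7}
Step 4: union(4, 8) -> merged; set of 4 now {0, 4, 6, 8}
Step 5: find(10) -> no change; set of 10 is {10}
Step 6: union(8, 6) -> already same set; set of 8 now {0, 4, 6, 8}
Step 7: find(4) -> no change; set of 4 is {0, 4, 6, 8}
Step 8: union(8, 9) -> merged; set of 8 now {0, 4, 6, 8, 9}
Step 9: union(4, 5) -> merged; set of 4 now {0, 4, 5, 6, 8, 9}
Step 10: union(2, 3) -> merged; set of 2 now {2, 3, 7}
Step 11: union(7, 10) -> merged; set of 7 now {2, 3, 7, 10}
Step 12: find(9) -> no change; set of 9 is {0, 4, 5, 6, 8, 9}
Step 13: find(1) -> no change; set of 1 is {1}
Step 14: find(1) -> no change; set of 1 is {1}
Step 15: find(8) -> no change; set of 8 is {0, 4, 5, 6, 8, 9}
Step 16: find(8) -> no change; set of 8 is {0, 4, 5, 6, 8, 9}
Step 17: find(9) -> no change; set of 9 is {0, 4, 5, 6, 8, 9}
Step 18: find(0) -> no change; set of 0 is {0, 4, 5, 6, 8, 9}
Set of 5: {0, 4, 5, 6, 8, 9}; 9 is a member.

Answer: yes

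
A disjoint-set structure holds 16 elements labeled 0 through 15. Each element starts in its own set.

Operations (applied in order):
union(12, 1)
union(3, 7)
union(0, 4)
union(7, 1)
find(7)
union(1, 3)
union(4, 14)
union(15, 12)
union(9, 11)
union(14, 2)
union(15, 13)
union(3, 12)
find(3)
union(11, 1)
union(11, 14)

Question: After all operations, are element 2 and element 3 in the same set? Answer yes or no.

Answer: yes

Derivation:
Step 1: union(12, 1) -> merged; set of 12 now {1, 12}
Step 2: union(3, 7) -> merged; set of 3 now {3, 7}
Step 3: union(0, 4) -> merged; set of 0 now {0, 4}
Step 4: union(7, 1) -> merged; set of 7 now {1, 3, 7, 12}
Step 5: find(7) -> no change; set of 7 is {1, 3, 7, 12}
Step 6: union(1, 3) -> already same set; set of 1 now {1, 3, 7, 12}
Step 7: union(4, 14) -> merged; set of 4 now {0, 4, 14}
Step 8: union(15, 12) -> merged; set of 15 now {1, 3, 7, 12, 15}
Step 9: union(9, 11) -> merged; set of 9 now {9, 11}
Step 10: union(14, 2) -> merged; set of 14 now {0, 2, 4, 14}
Step 11: union(15, 13) -> merged; set of 15 now {1, 3, 7, 12, 13, 15}
Step 12: union(3, 12) -> already same set; set of 3 now {1, 3, 7, 12, 13, 15}
Step 13: find(3) -> no change; set of 3 is {1, 3, 7, 12, 13, 15}
Step 14: union(11, 1) -> merged; set of 11 now {1, 3, 7, 9, 11, 12, 13, 15}
Step 15: union(11, 14) -> merged; set of 11 now {0, 1, 2, 3, 4, 7, 9, 11, 12, 13, 14, 15}
Set of 2: {0, 1, 2, 3, 4, 7, 9, 11, 12, 13, 14, 15}; 3 is a member.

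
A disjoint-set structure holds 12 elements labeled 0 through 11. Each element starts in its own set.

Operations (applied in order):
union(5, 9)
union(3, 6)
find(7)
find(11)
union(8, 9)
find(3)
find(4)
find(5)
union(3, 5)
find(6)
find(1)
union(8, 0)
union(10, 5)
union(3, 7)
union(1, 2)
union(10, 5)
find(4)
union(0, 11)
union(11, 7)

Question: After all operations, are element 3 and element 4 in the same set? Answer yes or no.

Step 1: union(5, 9) -> merged; set of 5 now {5, 9}
Step 2: union(3, 6) -> merged; set of 3 now {3, 6}
Step 3: find(7) -> no change; set of 7 is {7}
Step 4: find(11) -> no change; set of 11 is {11}
Step 5: union(8, 9) -> merged; set of 8 now {5, 8, 9}
Step 6: find(3) -> no change; set of 3 is {3, 6}
Step 7: find(4) -> no change; set of 4 is {4}
Step 8: find(5) -> no change; set of 5 is {5, 8, 9}
Step 9: union(3, 5) -> merged; set of 3 now {3, 5, 6, 8, 9}
Step 10: find(6) -> no change; set of 6 is {3, 5, 6, 8, 9}
Step 11: find(1) -> no change; set of 1 is {1}
Step 12: union(8, 0) -> merged; set of 8 now {0, 3, 5, 6, 8, 9}
Step 13: union(10, 5) -> merged; set of 10 now {0, 3, 5, 6, 8, 9, 10}
Step 14: union(3, 7) -> merged; set of 3 now {0, 3, 5, 6, 7, 8, 9, 10}
Step 15: union(1, 2) -> merged; set of 1 now {1, 2}
Step 16: union(10, 5) -> already same set; set of 10 now {0, 3, 5, 6, 7, 8, 9, 10}
Step 17: find(4) -> no change; set of 4 is {4}
Step 18: union(0, 11) -> merged; set of 0 now {0, 3, 5, 6, 7, 8, 9, 10, 11}
Step 19: union(11, 7) -> already same set; set of 11 now {0, 3, 5, 6, 7, 8, 9, 10, 11}
Set of 3: {0, 3, 5, 6, 7, 8, 9, 10, 11}; 4 is not a member.

Answer: no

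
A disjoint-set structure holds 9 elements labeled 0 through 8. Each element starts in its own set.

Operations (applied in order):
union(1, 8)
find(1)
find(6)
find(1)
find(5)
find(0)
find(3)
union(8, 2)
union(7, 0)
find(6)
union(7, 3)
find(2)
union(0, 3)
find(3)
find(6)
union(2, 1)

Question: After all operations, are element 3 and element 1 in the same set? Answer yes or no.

Step 1: union(1, 8) -> merged; set of 1 now {1, 8}
Step 2: find(1) -> no change; set of 1 is {1, 8}
Step 3: find(6) -> no change; set of 6 is {6}
Step 4: find(1) -> no change; set of 1 is {1, 8}
Step 5: find(5) -> no change; set of 5 is {5}
Step 6: find(0) -> no change; set of 0 is {0}
Step 7: find(3) -> no change; set of 3 is {3}
Step 8: union(8, 2) -> merged; set of 8 now {1, 2, 8}
Step 9: union(7, 0) -> merged; set of 7 now {0, 7}
Step 10: find(6) -> no change; set of 6 is {6}
Step 11: union(7, 3) -> merged; set of 7 now {0, 3, 7}
Step 12: find(2) -> no change; set of 2 is {1, 2, 8}
Step 13: union(0, 3) -> already same set; set of 0 now {0, 3, 7}
Step 14: find(3) -> no change; set of 3 is {0, 3, 7}
Step 15: find(6) -> no change; set of 6 is {6}
Step 16: union(2, 1) -> already same set; set of 2 now {1, 2, 8}
Set of 3: {0, 3, 7}; 1 is not a member.

Answer: no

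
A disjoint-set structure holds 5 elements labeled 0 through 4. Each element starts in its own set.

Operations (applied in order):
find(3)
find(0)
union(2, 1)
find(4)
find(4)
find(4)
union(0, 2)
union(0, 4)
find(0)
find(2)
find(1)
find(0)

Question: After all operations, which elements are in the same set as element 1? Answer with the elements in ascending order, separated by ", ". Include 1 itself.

Answer: 0, 1, 2, 4

Derivation:
Step 1: find(3) -> no change; set of 3 is {3}
Step 2: find(0) -> no change; set of 0 is {0}
Step 3: union(2, 1) -> merged; set of 2 now {1, 2}
Step 4: find(4) -> no change; set of 4 is {4}
Step 5: find(4) -> no change; set of 4 is {4}
Step 6: find(4) -> no change; set of 4 is {4}
Step 7: union(0, 2) -> merged; set of 0 now {0, 1, 2}
Step 8: union(0, 4) -> merged; set of 0 now {0, 1, 2, 4}
Step 9: find(0) -> no change; set of 0 is {0, 1, 2, 4}
Step 10: find(2) -> no change; set of 2 is {0, 1, 2, 4}
Step 11: find(1) -> no change; set of 1 is {0, 1, 2, 4}
Step 12: find(0) -> no change; set of 0 is {0, 1, 2, 4}
Component of 1: {0, 1, 2, 4}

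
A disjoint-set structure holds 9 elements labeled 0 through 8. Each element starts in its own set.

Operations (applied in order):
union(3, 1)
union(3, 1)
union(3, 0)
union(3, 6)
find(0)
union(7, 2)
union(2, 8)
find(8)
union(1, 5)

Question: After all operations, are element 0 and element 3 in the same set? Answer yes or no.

Step 1: union(3, 1) -> merged; set of 3 now {1, 3}
Step 2: union(3, 1) -> already same set; set of 3 now {1, 3}
Step 3: union(3, 0) -> merged; set of 3 now {0, 1, 3}
Step 4: union(3, 6) -> merged; set of 3 now {0, 1, 3, 6}
Step 5: find(0) -> no change; set of 0 is {0, 1, 3, 6}
Step 6: union(7, 2) -> merged; set of 7 now {2, 7}
Step 7: union(2, 8) -> merged; set of 2 now {2, 7, 8}
Step 8: find(8) -> no change; set of 8 is {2, 7, 8}
Step 9: union(1, 5) -> merged; set of 1 now {0, 1, 3, 5, 6}
Set of 0: {0, 1, 3, 5, 6}; 3 is a member.

Answer: yes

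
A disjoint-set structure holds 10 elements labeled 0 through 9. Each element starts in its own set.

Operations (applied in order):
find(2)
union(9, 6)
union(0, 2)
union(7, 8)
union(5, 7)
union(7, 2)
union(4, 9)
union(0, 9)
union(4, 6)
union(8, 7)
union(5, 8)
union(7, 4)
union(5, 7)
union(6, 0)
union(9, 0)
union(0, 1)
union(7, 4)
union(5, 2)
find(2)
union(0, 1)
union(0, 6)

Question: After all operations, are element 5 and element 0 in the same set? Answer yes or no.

Step 1: find(2) -> no change; set of 2 is {2}
Step 2: union(9, 6) -> merged; set of 9 now {6, 9}
Step 3: union(0, 2) -> merged; set of 0 now {0, 2}
Step 4: union(7, 8) -> merged; set of 7 now {7, 8}
Step 5: union(5, 7) -> merged; set of 5 now {5, 7, 8}
Step 6: union(7, 2) -> merged; set of 7 now {0, 2, 5, 7, 8}
Step 7: union(4, 9) -> merged; set of 4 now {4, 6, 9}
Step 8: union(0, 9) -> merged; set of 0 now {0, 2, 4, 5, 6, 7, 8, 9}
Step 9: union(4, 6) -> already same set; set of 4 now {0, 2, 4, 5, 6, 7, 8, 9}
Step 10: union(8, 7) -> already same set; set of 8 now {0, 2, 4, 5, 6, 7, 8, 9}
Step 11: union(5, 8) -> already same set; set of 5 now {0, 2, 4, 5, 6, 7, 8, 9}
Step 12: union(7, 4) -> already same set; set of 7 now {0, 2, 4, 5, 6, 7, 8, 9}
Step 13: union(5, 7) -> already same set; set of 5 now {0, 2, 4, 5, 6, 7, 8, 9}
Step 14: union(6, 0) -> already same set; set of 6 now {0, 2, 4, 5, 6, 7, 8, 9}
Step 15: union(9, 0) -> already same set; set of 9 now {0, 2, 4, 5, 6, 7, 8, 9}
Step 16: union(0, 1) -> merged; set of 0 now {0, 1, 2, 4, 5, 6, 7, 8, 9}
Step 17: union(7, 4) -> already same set; set of 7 now {0, 1, 2, 4, 5, 6, 7, 8, 9}
Step 18: union(5, 2) -> already same set; set of 5 now {0, 1, 2, 4, 5, 6, 7, 8, 9}
Step 19: find(2) -> no change; set of 2 is {0, 1, 2, 4, 5, 6, 7, 8, 9}
Step 20: union(0, 1) -> already same set; set of 0 now {0, 1, 2, 4, 5, 6, 7, 8, 9}
Step 21: union(0, 6) -> already same set; set of 0 now {0, 1, 2, 4, 5, 6, 7, 8, 9}
Set of 5: {0, 1, 2, 4, 5, 6, 7, 8, 9}; 0 is a member.

Answer: yes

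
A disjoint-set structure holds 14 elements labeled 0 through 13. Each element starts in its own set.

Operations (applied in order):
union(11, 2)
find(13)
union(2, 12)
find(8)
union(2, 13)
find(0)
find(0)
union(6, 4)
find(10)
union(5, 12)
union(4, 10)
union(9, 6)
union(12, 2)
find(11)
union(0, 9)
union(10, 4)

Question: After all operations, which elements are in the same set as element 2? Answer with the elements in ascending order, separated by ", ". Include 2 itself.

Answer: 2, 5, 11, 12, 13

Derivation:
Step 1: union(11, 2) -> merged; set of 11 now {2, 11}
Step 2: find(13) -> no change; set of 13 is {13}
Step 3: union(2, 12) -> merged; set of 2 now {2, 11, 12}
Step 4: find(8) -> no change; set of 8 is {8}
Step 5: union(2, 13) -> merged; set of 2 now {2, 11, 12, 13}
Step 6: find(0) -> no change; set of 0 is {0}
Step 7: find(0) -> no change; set of 0 is {0}
Step 8: union(6, 4) -> merged; set of 6 now {4, 6}
Step 9: find(10) -> no change; set of 10 is {10}
Step 10: union(5, 12) -> merged; set of 5 now {2, 5, 11, 12, 13}
Step 11: union(4, 10) -> merged; set of 4 now {4, 6, 10}
Step 12: union(9, 6) -> merged; set of 9 now {4, 6, 9, 10}
Step 13: union(12, 2) -> already same set; set of 12 now {2, 5, 11, 12, 13}
Step 14: find(11) -> no change; set of 11 is {2, 5, 11, 12, 13}
Step 15: union(0, 9) -> merged; set of 0 now {0, 4, 6, 9, 10}
Step 16: union(10, 4) -> already same set; set of 10 now {0, 4, 6, 9, 10}
Component of 2: {2, 5, 11, 12, 13}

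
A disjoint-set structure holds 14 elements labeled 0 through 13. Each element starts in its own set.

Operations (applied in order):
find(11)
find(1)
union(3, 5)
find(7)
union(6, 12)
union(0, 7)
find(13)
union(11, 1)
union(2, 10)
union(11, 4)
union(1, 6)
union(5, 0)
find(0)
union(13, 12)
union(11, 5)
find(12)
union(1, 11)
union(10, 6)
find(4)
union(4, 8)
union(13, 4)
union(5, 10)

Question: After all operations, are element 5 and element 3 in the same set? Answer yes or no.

Answer: yes

Derivation:
Step 1: find(11) -> no change; set of 11 is {11}
Step 2: find(1) -> no change; set of 1 is {1}
Step 3: union(3, 5) -> merged; set of 3 now {3, 5}
Step 4: find(7) -> no change; set of 7 is {7}
Step 5: union(6, 12) -> merged; set of 6 now {6, 12}
Step 6: union(0, 7) -> merged; set of 0 now {0, 7}
Step 7: find(13) -> no change; set of 13 is {13}
Step 8: union(11, 1) -> merged; set of 11 now {1, 11}
Step 9: union(2, 10) -> merged; set of 2 now {2, 10}
Step 10: union(11, 4) -> merged; set of 11 now {1, 4, 11}
Step 11: union(1, 6) -> merged; set of 1 now {1, 4, 6, 11, 12}
Step 12: union(5, 0) -> merged; set of 5 now {0, 3, 5, 7}
Step 13: find(0) -> no change; set of 0 is {0, 3, 5, 7}
Step 14: union(13, 12) -> merged; set of 13 now {1, 4, 6, 11, 12, 13}
Step 15: union(11, 5) -> merged; set of 11 now {0, 1, 3, 4, 5, 6, 7, 11, 12, 13}
Step 16: find(12) -> no change; set of 12 is {0, 1, 3, 4, 5, 6, 7, 11, 12, 13}
Step 17: union(1, 11) -> already same set; set of 1 now {0, 1, 3, 4, 5, 6, 7, 11, 12, 13}
Step 18: union(10, 6) -> merged; set of 10 now {0, 1, 2, 3, 4, 5, 6, 7, 10, 11, 12, 13}
Step 19: find(4) -> no change; set of 4 is {0, 1, 2, 3, 4, 5, 6, 7, 10, 11, 12, 13}
Step 20: union(4, 8) -> merged; set of 4 now {0, 1, 2, 3, 4, 5, 6, 7, 8, 10, 11, 12, 13}
Step 21: union(13, 4) -> already same set; set of 13 now {0, 1, 2, 3, 4, 5, 6, 7, 8, 10, 11, 12, 13}
Step 22: union(5, 10) -> already same set; set of 5 now {0, 1, 2, 3, 4, 5, 6, 7, 8, 10, 11, 12, 13}
Set of 5: {0, 1, 2, 3, 4, 5, 6, 7, 8, 10, 11, 12, 13}; 3 is a member.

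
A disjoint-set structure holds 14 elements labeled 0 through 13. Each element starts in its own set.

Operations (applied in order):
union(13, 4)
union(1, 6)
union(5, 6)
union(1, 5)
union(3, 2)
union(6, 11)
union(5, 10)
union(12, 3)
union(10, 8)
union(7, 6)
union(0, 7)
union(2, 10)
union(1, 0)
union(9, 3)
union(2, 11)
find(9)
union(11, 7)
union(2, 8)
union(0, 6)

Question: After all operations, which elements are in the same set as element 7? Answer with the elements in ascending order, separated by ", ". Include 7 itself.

Answer: 0, 1, 2, 3, 5, 6, 7, 8, 9, 10, 11, 12

Derivation:
Step 1: union(13, 4) -> merged; set of 13 now {4, 13}
Step 2: union(1, 6) -> merged; set of 1 now {1, 6}
Step 3: union(5, 6) -> merged; set of 5 now {1, 5, 6}
Step 4: union(1, 5) -> already same set; set of 1 now {1, 5, 6}
Step 5: union(3, 2) -> merged; set of 3 now {2, 3}
Step 6: union(6, 11) -> merged; set of 6 now {1, 5, 6, 11}
Step 7: union(5, 10) -> merged; set of 5 now {1, 5, 6, 10, 11}
Step 8: union(12, 3) -> merged; set of 12 now {2, 3, 12}
Step 9: union(10, 8) -> merged; set of 10 now {1, 5, 6, 8, 10, 11}
Step 10: union(7, 6) -> merged; set of 7 now {1, 5, 6, 7, 8, 10, 11}
Step 11: union(0, 7) -> merged; set of 0 now {0, 1, 5, 6, 7, 8, 10, 11}
Step 12: union(2, 10) -> merged; set of 2 now {0, 1, 2, 3, 5, 6, 7, 8, 10, 11, 12}
Step 13: union(1, 0) -> already same set; set of 1 now {0, 1, 2, 3, 5, 6, 7, 8, 10, 11, 12}
Step 14: union(9, 3) -> merged; set of 9 now {0, 1, 2, 3, 5, 6, 7, 8, 9, 10, 11, 12}
Step 15: union(2, 11) -> already same set; set of 2 now {0, 1, 2, 3, 5, 6, 7, 8, 9, 10, 11, 12}
Step 16: find(9) -> no change; set of 9 is {0, 1, 2, 3, 5, 6, 7, 8, 9, 10, 11, 12}
Step 17: union(11, 7) -> already same set; set of 11 now {0, 1, 2, 3, 5, 6, 7, 8, 9, 10, 11, 12}
Step 18: union(2, 8) -> already same set; set of 2 now {0, 1, 2, 3, 5, 6, 7, 8, 9, 10, 11, 12}
Step 19: union(0, 6) -> already same set; set of 0 now {0, 1, 2, 3, 5, 6, 7, 8, 9, 10, 11, 12}
Component of 7: {0, 1, 2, 3, 5, 6, 7, 8, 9, 10, 11, 12}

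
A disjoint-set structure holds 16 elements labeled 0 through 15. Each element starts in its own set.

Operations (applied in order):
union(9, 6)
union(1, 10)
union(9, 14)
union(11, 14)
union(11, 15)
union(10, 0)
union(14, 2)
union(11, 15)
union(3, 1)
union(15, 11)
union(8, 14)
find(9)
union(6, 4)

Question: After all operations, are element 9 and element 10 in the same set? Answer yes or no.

Step 1: union(9, 6) -> merged; set of 9 now {6, 9}
Step 2: union(1, 10) -> merged; set of 1 now {1, 10}
Step 3: union(9, 14) -> merged; set of 9 now {6, 9, 14}
Step 4: union(11, 14) -> merged; set of 11 now {6, 9, 11, 14}
Step 5: union(11, 15) -> merged; set of 11 now {6, 9, 11, 14, 15}
Step 6: union(10, 0) -> merged; set of 10 now {0, 1, 10}
Step 7: union(14, 2) -> merged; set of 14 now {2, 6, 9, 11, 14, 15}
Step 8: union(11, 15) -> already same set; set of 11 now {2, 6, 9, 11, 14, 15}
Step 9: union(3, 1) -> merged; set of 3 now {0, 1, 3, 10}
Step 10: union(15, 11) -> already same set; set of 15 now {2, 6, 9, 11, 14, 15}
Step 11: union(8, 14) -> merged; set of 8 now {2, 6, 8, 9, 11, 14, 15}
Step 12: find(9) -> no change; set of 9 is {2, 6, 8, 9, 11, 14, 15}
Step 13: union(6, 4) -> merged; set of 6 now {2, 4, 6, 8, 9, 11, 14, 15}
Set of 9: {2, 4, 6, 8, 9, 11, 14, 15}; 10 is not a member.

Answer: no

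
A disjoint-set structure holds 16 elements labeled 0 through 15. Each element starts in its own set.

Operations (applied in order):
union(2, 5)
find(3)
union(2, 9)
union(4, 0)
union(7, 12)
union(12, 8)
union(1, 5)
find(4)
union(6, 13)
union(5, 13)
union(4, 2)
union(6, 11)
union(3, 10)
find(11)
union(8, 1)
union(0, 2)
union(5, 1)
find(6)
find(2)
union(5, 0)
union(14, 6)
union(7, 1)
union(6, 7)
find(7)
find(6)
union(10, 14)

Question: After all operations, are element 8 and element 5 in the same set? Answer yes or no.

Step 1: union(2, 5) -> merged; set of 2 now {2, 5}
Step 2: find(3) -> no change; set of 3 is {3}
Step 3: union(2, 9) -> merged; set of 2 now {2, 5, 9}
Step 4: union(4, 0) -> merged; set of 4 now {0, 4}
Step 5: union(7, 12) -> merged; set of 7 now {7, 12}
Step 6: union(12, 8) -> merged; set of 12 now {7, 8, 12}
Step 7: union(1, 5) -> merged; set of 1 now {1, 2, 5, 9}
Step 8: find(4) -> no change; set of 4 is {0, 4}
Step 9: union(6, 13) -> merged; set of 6 now {6, 13}
Step 10: union(5, 13) -> merged; set of 5 now {1, 2, 5, 6, 9, 13}
Step 11: union(4, 2) -> merged; set of 4 now {0, 1, 2, 4, 5, 6, 9, 13}
Step 12: union(6, 11) -> merged; set of 6 now {0, 1, 2, 4, 5, 6, 9, 11, 13}
Step 13: union(3, 10) -> merged; set of 3 now {3, 10}
Step 14: find(11) -> no change; set of 11 is {0, 1, 2, 4, 5, 6, 9, 11, 13}
Step 15: union(8, 1) -> merged; set of 8 now {0, 1, 2, 4, 5, 6, 7, 8, 9, 11, 12, 13}
Step 16: union(0, 2) -> already same set; set of 0 now {0, 1, 2, 4, 5, 6, 7, 8, 9, 11, 12, 13}
Step 17: union(5, 1) -> already same set; set of 5 now {0, 1, 2, 4, 5, 6, 7, 8, 9, 11, 12, 13}
Step 18: find(6) -> no change; set of 6 is {0, 1, 2, 4, 5, 6, 7, 8, 9, 11, 12, 13}
Step 19: find(2) -> no change; set of 2 is {0, 1, 2, 4, 5, 6, 7, 8, 9, 11, 12, 13}
Step 20: union(5, 0) -> already same set; set of 5 now {0, 1, 2, 4, 5, 6, 7, 8, 9, 11, 12, 13}
Step 21: union(14, 6) -> merged; set of 14 now {0, 1, 2, 4, 5, 6, 7, 8, 9, 11, 12, 13, 14}
Step 22: union(7, 1) -> already same set; set of 7 now {0, 1, 2, 4, 5, 6, 7, 8, 9, 11, 12, 13, 14}
Step 23: union(6, 7) -> already same set; set of 6 now {0, 1, 2, 4, 5, 6, 7, 8, 9, 11, 12, 13, 14}
Step 24: find(7) -> no change; set of 7 is {0, 1, 2, 4, 5, 6, 7, 8, 9, 11, 12, 13, 14}
Step 25: find(6) -> no change; set of 6 is {0, 1, 2, 4, 5, 6, 7, 8, 9, 11, 12, 13, 14}
Step 26: union(10, 14) -> merged; set of 10 now {0, 1, 2, 3, 4, 5, 6, 7, 8, 9, 10, 11, 12, 13, 14}
Set of 8: {0, 1, 2, 3, 4, 5, 6, 7, 8, 9, 10, 11, 12, 13, 14}; 5 is a member.

Answer: yes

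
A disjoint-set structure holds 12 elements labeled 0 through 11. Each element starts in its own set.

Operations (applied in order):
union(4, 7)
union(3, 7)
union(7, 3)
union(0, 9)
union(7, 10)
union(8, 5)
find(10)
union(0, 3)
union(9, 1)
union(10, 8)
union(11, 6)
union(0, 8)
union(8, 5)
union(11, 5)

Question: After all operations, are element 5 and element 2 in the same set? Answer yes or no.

Step 1: union(4, 7) -> merged; set of 4 now {4, 7}
Step 2: union(3, 7) -> merged; set of 3 now {3, 4, 7}
Step 3: union(7, 3) -> already same set; set of 7 now {3, 4, 7}
Step 4: union(0, 9) -> merged; set of 0 now {0, 9}
Step 5: union(7, 10) -> merged; set of 7 now {3, 4, 7, 10}
Step 6: union(8, 5) -> merged; set of 8 now {5, 8}
Step 7: find(10) -> no change; set of 10 is {3, 4, 7, 10}
Step 8: union(0, 3) -> merged; set of 0 now {0, 3, 4, 7, 9, 10}
Step 9: union(9, 1) -> merged; set of 9 now {0, 1, 3, 4, 7, 9, 10}
Step 10: union(10, 8) -> merged; set of 10 now {0, 1, 3, 4, 5, 7, 8, 9, 10}
Step 11: union(11, 6) -> merged; set of 11 now {6, 11}
Step 12: union(0, 8) -> already same set; set of 0 now {0, 1, 3, 4, 5, 7, 8, 9, 10}
Step 13: union(8, 5) -> already same set; set of 8 now {0, 1, 3, 4, 5, 7, 8, 9, 10}
Step 14: union(11, 5) -> merged; set of 11 now {0, 1, 3, 4, 5, 6, 7, 8, 9, 10, 11}
Set of 5: {0, 1, 3, 4, 5, 6, 7, 8, 9, 10, 11}; 2 is not a member.

Answer: no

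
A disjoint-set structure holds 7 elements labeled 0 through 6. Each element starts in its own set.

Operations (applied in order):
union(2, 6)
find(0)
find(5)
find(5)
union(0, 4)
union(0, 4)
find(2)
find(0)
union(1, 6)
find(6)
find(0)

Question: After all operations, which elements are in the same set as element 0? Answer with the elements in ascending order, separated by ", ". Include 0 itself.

Step 1: union(2, 6) -> merged; set of 2 now {2, 6}
Step 2: find(0) -> no change; set of 0 is {0}
Step 3: find(5) -> no change; set of 5 is {5}
Step 4: find(5) -> no change; set of 5 is {5}
Step 5: union(0, 4) -> merged; set of 0 now {0, 4}
Step 6: union(0, 4) -> already same set; set of 0 now {0, 4}
Step 7: find(2) -> no change; set of 2 is {2, 6}
Step 8: find(0) -> no change; set of 0 is {0, 4}
Step 9: union(1, 6) -> merged; set of 1 now {1, 2, 6}
Step 10: find(6) -> no change; set of 6 is {1, 2, 6}
Step 11: find(0) -> no change; set of 0 is {0, 4}
Component of 0: {0, 4}

Answer: 0, 4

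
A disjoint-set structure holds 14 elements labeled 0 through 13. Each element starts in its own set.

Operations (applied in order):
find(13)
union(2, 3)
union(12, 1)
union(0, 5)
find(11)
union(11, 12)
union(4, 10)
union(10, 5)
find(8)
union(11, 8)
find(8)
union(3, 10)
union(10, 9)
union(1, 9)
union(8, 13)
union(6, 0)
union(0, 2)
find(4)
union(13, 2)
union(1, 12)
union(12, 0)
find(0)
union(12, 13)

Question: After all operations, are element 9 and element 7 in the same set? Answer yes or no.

Answer: no

Derivation:
Step 1: find(13) -> no change; set of 13 is {13}
Step 2: union(2, 3) -> merged; set of 2 now {2, 3}
Step 3: union(12, 1) -> merged; set of 12 now {1, 12}
Step 4: union(0, 5) -> merged; set of 0 now {0, 5}
Step 5: find(11) -> no change; set of 11 is {11}
Step 6: union(11, 12) -> merged; set of 11 now {1, 11, 12}
Step 7: union(4, 10) -> merged; set of 4 now {4, 10}
Step 8: union(10, 5) -> merged; set of 10 now {0, 4, 5, 10}
Step 9: find(8) -> no change; set of 8 is {8}
Step 10: union(11, 8) -> merged; set of 11 now {1, 8, 11, 12}
Step 11: find(8) -> no change; set of 8 is {1, 8, 11, 12}
Step 12: union(3, 10) -> merged; set of 3 now {0, 2, 3, 4, 5, 10}
Step 13: union(10, 9) -> merged; set of 10 now {0, 2, 3, 4, 5, 9, 10}
Step 14: union(1, 9) -> merged; set of 1 now {0, 1, 2, 3, 4, 5, 8, 9, 10, 11, 12}
Step 15: union(8, 13) -> merged; set of 8 now {0, 1, 2, 3, 4, 5, 8, 9, 10, 11, 12, 13}
Step 16: union(6, 0) -> merged; set of 6 now {0, 1, 2, 3, 4, 5, 6, 8, 9, 10, 11, 12, 13}
Step 17: union(0, 2) -> already same set; set of 0 now {0, 1, 2, 3, 4, 5, 6, 8, 9, 10, 11, 12, 13}
Step 18: find(4) -> no change; set of 4 is {0, 1, 2, 3, 4, 5, 6, 8, 9, 10, 11, 12, 13}
Step 19: union(13, 2) -> already same set; set of 13 now {0, 1, 2, 3, 4, 5, 6, 8, 9, 10, 11, 12, 13}
Step 20: union(1, 12) -> already same set; set of 1 now {0, 1, 2, 3, 4, 5, 6, 8, 9, 10, 11, 12, 13}
Step 21: union(12, 0) -> already same set; set of 12 now {0, 1, 2, 3, 4, 5, 6, 8, 9, 10, 11, 12, 13}
Step 22: find(0) -> no change; set of 0 is {0, 1, 2, 3, 4, 5, 6, 8, 9, 10, 11, 12, 13}
Step 23: union(12, 13) -> already same set; set of 12 now {0, 1, 2, 3, 4, 5, 6, 8, 9, 10, 11, 12, 13}
Set of 9: {0, 1, 2, 3, 4, 5, 6, 8, 9, 10, 11, 12, 13}; 7 is not a member.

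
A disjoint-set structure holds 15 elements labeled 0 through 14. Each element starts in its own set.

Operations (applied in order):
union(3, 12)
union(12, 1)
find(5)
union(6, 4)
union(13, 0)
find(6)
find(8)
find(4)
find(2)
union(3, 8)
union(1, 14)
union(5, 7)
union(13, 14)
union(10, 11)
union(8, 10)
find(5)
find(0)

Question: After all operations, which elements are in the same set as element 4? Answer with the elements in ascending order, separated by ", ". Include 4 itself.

Step 1: union(3, 12) -> merged; set of 3 now {3, 12}
Step 2: union(12, 1) -> merged; set of 12 now {1, 3, 12}
Step 3: find(5) -> no change; set of 5 is {5}
Step 4: union(6, 4) -> merged; set of 6 now {4, 6}
Step 5: union(13, 0) -> merged; set of 13 now {0, 13}
Step 6: find(6) -> no change; set of 6 is {4, 6}
Step 7: find(8) -> no change; set of 8 is {8}
Step 8: find(4) -> no change; set of 4 is {4, 6}
Step 9: find(2) -> no change; set of 2 is {2}
Step 10: union(3, 8) -> merged; set of 3 now {1, 3, 8, 12}
Step 11: union(1, 14) -> merged; set of 1 now {1, 3, 8, 12, 14}
Step 12: union(5, 7) -> merged; set of 5 now {5, 7}
Step 13: union(13, 14) -> merged; set of 13 now {0, 1, 3, 8, 12, 13, 14}
Step 14: union(10, 11) -> merged; set of 10 now {10, 11}
Step 15: union(8, 10) -> merged; set of 8 now {0, 1, 3, 8, 10, 11, 12, 13, 14}
Step 16: find(5) -> no change; set of 5 is {5, 7}
Step 17: find(0) -> no change; set of 0 is {0, 1, 3, 8, 10, 11, 12, 13, 14}
Component of 4: {4, 6}

Answer: 4, 6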